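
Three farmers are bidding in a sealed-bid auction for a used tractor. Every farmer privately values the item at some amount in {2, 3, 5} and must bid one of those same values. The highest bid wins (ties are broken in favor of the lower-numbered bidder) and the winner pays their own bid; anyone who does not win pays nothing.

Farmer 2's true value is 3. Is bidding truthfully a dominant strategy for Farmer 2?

Check each profile of the others' bids and compare truth against every alternative bid.
Others bid (2, 2): truth gives 0, best alternative gives 0.
Others bid (2, 3): truth gives 0, best alternative gives 0.
Others bid (2, 5): truth gives 0, best alternative gives 0.
Others bid (3, 2): truth gives 0, best alternative gives 0.
Others bid (3, 3): truth gives 0, best alternative gives 0.
Others bid (3, 5): truth gives 0, best alternative gives 0.
(Remaining 3 profiles checked similarly; truth is weakly best in each.)
In every case the truthful bid is at least as good as any alternative, so it is a dominant strategy.

Yes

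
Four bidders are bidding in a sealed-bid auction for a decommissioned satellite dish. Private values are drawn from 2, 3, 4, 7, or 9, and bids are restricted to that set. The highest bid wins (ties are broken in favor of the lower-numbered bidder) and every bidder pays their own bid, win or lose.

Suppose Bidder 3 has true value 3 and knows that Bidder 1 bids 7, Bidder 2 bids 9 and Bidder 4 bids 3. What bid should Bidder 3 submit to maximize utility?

2

Bid 2: loses but pays 2, utility -2.
Bid 3: loses but pays 3, utility -3.
Bid 4: loses but pays 4, utility -4.
Bid 7: loses but pays 7, utility -7.
Bid 9: loses but pays 9, utility -9.
The best choice is 2 with utility -2.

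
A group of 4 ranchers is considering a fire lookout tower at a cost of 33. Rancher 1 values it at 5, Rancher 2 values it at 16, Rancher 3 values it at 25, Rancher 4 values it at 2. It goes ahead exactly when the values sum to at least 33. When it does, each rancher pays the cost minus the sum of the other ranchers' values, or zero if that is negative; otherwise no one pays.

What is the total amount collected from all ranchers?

Total value 48 ≥ cost 33, so it is built.
Rancher 1: others sum to 43; max(0, 33 - 43) = 0.
Rancher 2: others sum to 32; max(0, 33 - 32) = 1.
Rancher 3: others sum to 23; max(0, 33 - 23) = 10.
Rancher 4: others sum to 46; max(0, 33 - 46) = 0.
Total collected = 0 + 1 + 10 + 0 = 11.

11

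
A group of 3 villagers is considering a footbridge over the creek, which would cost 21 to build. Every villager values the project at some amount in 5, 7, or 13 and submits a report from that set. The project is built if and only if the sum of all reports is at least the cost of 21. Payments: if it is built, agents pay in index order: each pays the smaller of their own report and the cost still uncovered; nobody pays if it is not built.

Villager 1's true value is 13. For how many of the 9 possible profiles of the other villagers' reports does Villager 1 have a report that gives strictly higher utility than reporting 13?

6

Others report (5, 13): truth gives 0; report 5 gives 8 > 0. Violating.
Others report (7, 7): truth gives 0; report 7 gives 6 > 0. Violating.
Others report (7, 13): truth gives 0; report 5 gives 8 > 0. Violating.
Others report (13, 5): truth gives 0; report 5 gives 8 > 0. Violating.
Others report (5, 5): truth gives 0; no alternative beats it.
Others report (5, 7): truth gives 0; no alternative beats it.
(Checking all 9 profiles: 6 have a profitable deviation, 3 do not.)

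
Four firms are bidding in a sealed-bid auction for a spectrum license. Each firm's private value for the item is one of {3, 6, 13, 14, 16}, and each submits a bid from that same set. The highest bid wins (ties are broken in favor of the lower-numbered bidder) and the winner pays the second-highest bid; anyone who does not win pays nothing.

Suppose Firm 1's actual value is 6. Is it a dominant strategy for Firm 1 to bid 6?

Check each profile of the others' bids and compare truth against every alternative bid.
Others bid (3, 3, 3): truth gives 3, best alternative gives 3.
Others bid (3, 3, 6): truth gives 0, best alternative gives 0.
Others bid (3, 3, 13): truth gives 0, best alternative gives 0.
Others bid (3, 3, 14): truth gives 0, best alternative gives 0.
Others bid (3, 3, 16): truth gives 0, best alternative gives 0.
Others bid (3, 6, 3): truth gives 0, best alternative gives 0.
(Remaining 119 profiles checked similarly; truth is weakly best in each.)
In every case the truthful bid is at least as good as any alternative, so it is a dominant strategy.

Yes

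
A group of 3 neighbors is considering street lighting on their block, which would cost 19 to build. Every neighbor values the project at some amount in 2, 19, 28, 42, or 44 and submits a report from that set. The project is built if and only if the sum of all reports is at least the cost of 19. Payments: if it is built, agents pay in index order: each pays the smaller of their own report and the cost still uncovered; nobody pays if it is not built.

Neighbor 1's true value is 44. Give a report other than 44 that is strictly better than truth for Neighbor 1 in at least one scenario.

2

Suppose Neighbor 2 reports 2 and Neighbor 3 reports 19.
Report 44: project built, pays 19, utility 44 - 19 = 25.
Report 2: project built, pays 2, utility 44 - 2 = 42.
So reporting 2 beats truth here (42 > 25).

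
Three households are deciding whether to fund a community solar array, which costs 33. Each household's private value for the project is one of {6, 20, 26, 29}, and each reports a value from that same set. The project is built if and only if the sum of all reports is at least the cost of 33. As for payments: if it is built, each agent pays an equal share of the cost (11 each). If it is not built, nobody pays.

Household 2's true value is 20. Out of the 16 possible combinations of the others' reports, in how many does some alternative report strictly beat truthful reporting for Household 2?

1

Others report (6, 6): truth gives 0; report 26 gives 9 > 0. Violating.
Others report (6, 20): truth gives 9; no alternative beats it.
Others report (6, 26): truth gives 9; no alternative beats it.
(Checking all 16 profiles: 1 has a profitable deviation, 15 do not.)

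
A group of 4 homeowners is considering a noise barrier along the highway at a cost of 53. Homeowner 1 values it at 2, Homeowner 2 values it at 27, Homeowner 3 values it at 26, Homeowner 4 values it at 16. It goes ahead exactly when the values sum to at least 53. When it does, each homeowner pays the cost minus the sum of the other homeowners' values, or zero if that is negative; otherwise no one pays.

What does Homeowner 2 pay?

9

Total value 71 ≥ cost 53, so the project is built.
The other homeowners' values sum to 44.
Cost minus that sum is 53 - 44 = 9.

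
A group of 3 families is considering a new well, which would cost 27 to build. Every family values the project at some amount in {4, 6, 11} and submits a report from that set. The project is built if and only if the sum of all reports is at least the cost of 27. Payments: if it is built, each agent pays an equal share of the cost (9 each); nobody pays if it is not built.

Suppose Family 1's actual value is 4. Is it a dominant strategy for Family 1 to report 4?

Check each profile of the others' reports and compare truth against every alternative report.
Others report (11, 11): truth gives 0, best alternative gives -5.
Others report (4, 4): truth gives 0, best alternative gives 0.
Others report (4, 6): truth gives 0, best alternative gives 0.
Others report (4, 11): truth gives 0, best alternative gives 0.
Others report (6, 4): truth gives 0, best alternative gives 0.
Others report (6, 6): truth gives 0, best alternative gives 0.
(Remaining 3 profiles checked similarly; truth is weakly best in each.)
In every case the truthful report is at least as good as any alternative, so it is a dominant strategy.

Yes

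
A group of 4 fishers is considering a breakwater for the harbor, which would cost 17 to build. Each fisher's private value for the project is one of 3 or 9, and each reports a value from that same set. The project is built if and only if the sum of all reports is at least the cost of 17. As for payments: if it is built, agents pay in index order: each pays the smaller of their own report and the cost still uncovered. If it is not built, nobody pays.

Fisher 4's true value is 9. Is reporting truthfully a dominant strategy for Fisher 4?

Yes

Check each profile of the others' reports and compare truth against every alternative report.
Others report (3, 3, 3): truth gives 1, best alternative gives 0.
Others report (3, 9, 9): truth gives 9, best alternative gives 9.
Others report (9, 3, 9): truth gives 9, best alternative gives 9.
Others report (9, 9, 3): truth gives 9, best alternative gives 9.
Others report (9, 9, 9): truth gives 9, best alternative gives 9.
Others report (3, 3, 9): truth gives 7, best alternative gives 7.
(Remaining 2 profiles checked similarly; truth is weakly best in each.)
In every case the truthful report is at least as good as any alternative, so it is a dominant strategy.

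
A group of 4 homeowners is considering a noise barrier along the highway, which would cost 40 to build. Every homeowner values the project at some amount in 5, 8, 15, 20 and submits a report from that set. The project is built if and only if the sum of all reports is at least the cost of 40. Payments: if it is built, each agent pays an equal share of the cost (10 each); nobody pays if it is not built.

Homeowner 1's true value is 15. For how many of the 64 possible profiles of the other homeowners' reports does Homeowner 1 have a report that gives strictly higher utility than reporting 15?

4

Others report (5, 8, 8): truth gives 0; report 20 gives 5 > 0. Violating.
Others report (8, 5, 8): truth gives 0; report 20 gives 5 > 0. Violating.
Others report (8, 8, 5): truth gives 0; report 20 gives 5 > 0. Violating.
Others report (8, 8, 8): truth gives 0; report 20 gives 5 > 0. Violating.
Others report (5, 5, 5): truth gives 0; no alternative beats it.
Others report (5, 5, 8): truth gives 0; no alternative beats it.
(Checking all 64 profiles: 4 have a profitable deviation, 60 do not.)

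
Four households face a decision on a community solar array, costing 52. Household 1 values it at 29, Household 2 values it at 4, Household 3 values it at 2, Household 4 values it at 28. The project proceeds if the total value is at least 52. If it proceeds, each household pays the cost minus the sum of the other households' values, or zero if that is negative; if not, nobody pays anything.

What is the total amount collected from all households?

Total value 63 ≥ cost 52, so it is built.
Household 1: others sum to 34; max(0, 52 - 34) = 18.
Household 2: others sum to 59; max(0, 52 - 59) = 0.
Household 3: others sum to 61; max(0, 52 - 61) = 0.
Household 4: others sum to 35; max(0, 52 - 35) = 17.
Total collected = 18 + 0 + 0 + 17 = 35.

35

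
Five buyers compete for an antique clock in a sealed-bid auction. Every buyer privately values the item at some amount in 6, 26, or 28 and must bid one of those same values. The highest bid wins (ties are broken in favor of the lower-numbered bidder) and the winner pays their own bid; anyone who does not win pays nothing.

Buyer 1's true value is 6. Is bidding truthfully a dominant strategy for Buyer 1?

Yes

Check each profile of the others' bids and compare truth against every alternative bid.
Others bid (6, 6, 6, 6): truth gives 0, best alternative gives -20.
Others bid (6, 6, 6, 26): truth gives 0, best alternative gives -20.
Others bid (6, 6, 26, 6): truth gives 0, best alternative gives -20.
Others bid (6, 6, 26, 26): truth gives 0, best alternative gives -20.
Others bid (6, 26, 6, 6): truth gives 0, best alternative gives -20.
Others bid (6, 26, 6, 26): truth gives 0, best alternative gives -20.
(Remaining 75 profiles checked similarly; truth is weakly best in each.)
In every case the truthful bid is at least as good as any alternative, so it is a dominant strategy.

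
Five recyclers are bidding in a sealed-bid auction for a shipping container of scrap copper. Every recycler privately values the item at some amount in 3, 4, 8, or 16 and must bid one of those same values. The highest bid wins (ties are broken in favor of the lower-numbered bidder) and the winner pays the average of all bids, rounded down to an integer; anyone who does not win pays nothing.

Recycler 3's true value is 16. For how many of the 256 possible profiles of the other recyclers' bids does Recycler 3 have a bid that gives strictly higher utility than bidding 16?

36

Others bid (3, 3, 3, 3): truth gives 11; bid 4 gives 13 > 11. Violating.
Others bid (3, 3, 3, 4): truth gives 11; bid 4 gives 13 > 11. Violating.
Others bid (3, 3, 3, 8): truth gives 10; bid 8 gives 11 > 10. Violating.
Others bid (3, 3, 4, 3): truth gives 11; bid 4 gives 13 > 11. Violating.
Others bid (3, 3, 3, 16): truth gives 8; no alternative beats it.
Others bid (3, 3, 4, 16): truth gives 8; no alternative beats it.
(Checking all 256 profiles: 36 have a profitable deviation, 220 do not.)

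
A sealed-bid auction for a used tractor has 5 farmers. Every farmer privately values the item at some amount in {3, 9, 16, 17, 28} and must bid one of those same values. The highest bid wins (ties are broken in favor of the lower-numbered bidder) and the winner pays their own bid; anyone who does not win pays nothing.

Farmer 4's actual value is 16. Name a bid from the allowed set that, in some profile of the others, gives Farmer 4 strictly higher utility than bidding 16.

Suppose Farmer 1 bids 3, Farmer 2 bids 3, Farmer 3 bids 3 and Farmer 5 bids 3.
Bid 16: wins, pays 16, utility 16 - 16 = 0.
Bid 9: wins, pays 9, utility 16 - 9 = 7.
So bidding 9 beats truth here (7 > 0).

9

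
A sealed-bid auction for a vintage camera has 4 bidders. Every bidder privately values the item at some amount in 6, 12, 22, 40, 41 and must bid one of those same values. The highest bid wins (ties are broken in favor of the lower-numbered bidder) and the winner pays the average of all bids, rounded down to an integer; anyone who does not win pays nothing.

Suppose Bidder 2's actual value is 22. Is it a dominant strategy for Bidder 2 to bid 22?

Consider the case where Bidder 1 bids 6, Bidder 3 bids 6 and Bidder 4 bids 6.
Truthful bid 22: wins, pays 10, utility 22 - 10 = 12.
Bid 12 instead: wins, pays 7, utility 22 - 7 = 15.
Since 15 > 12, bidding 12 is strictly better here, so truthful bidding is not dominant.

No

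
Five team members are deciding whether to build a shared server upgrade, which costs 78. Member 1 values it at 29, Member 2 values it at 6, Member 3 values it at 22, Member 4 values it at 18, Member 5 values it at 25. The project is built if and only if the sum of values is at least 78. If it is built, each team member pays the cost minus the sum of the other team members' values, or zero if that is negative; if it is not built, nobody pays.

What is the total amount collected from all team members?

10

Total value 100 ≥ cost 78, so it is built.
Member 1: others sum to 71; max(0, 78 - 71) = 7.
Member 2: others sum to 94; max(0, 78 - 94) = 0.
Member 3: others sum to 78; max(0, 78 - 78) = 0.
Member 4: others sum to 82; max(0, 78 - 82) = 0.
Member 5: others sum to 75; max(0, 78 - 75) = 3.
Total collected = 7 + 0 + 0 + 0 + 3 = 10.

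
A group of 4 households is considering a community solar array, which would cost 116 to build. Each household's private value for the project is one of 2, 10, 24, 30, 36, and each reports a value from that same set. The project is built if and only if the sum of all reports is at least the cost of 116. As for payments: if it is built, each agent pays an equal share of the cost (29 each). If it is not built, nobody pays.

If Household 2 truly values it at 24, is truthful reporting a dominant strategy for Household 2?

Consider the case where Household 1 reports 24, Household 3 reports 36 and Household 4 reports 36.
Truthful report 24: project built, pays 29, utility 24 - 29 = -5.
Report 2 instead: project not built, utility 0.
Since 0 > -5, reporting 2 is strictly better here, so truthful reporting is not dominant.

No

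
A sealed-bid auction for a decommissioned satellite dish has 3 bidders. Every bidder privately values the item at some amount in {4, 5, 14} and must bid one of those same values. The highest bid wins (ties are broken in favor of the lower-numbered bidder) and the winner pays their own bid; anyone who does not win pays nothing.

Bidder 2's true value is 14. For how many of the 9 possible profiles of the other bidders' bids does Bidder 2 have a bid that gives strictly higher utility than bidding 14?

Others bid (4, 4): truth gives 0; bid 5 gives 9 > 0. Violating.
Others bid (4, 5): truth gives 0; bid 5 gives 9 > 0. Violating.
Others bid (4, 14): truth gives 0; no alternative beats it.
Others bid (5, 4): truth gives 0; no alternative beats it.
(Checking all 9 profiles: 2 have a profitable deviation, 7 do not.)

2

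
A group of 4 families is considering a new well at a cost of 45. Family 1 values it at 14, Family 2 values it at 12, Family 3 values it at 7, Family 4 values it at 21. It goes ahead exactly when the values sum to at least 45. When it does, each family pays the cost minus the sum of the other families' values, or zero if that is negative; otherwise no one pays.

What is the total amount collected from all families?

20

Total value 54 ≥ cost 45, so it is built.
Family 1: others sum to 40; max(0, 45 - 40) = 5.
Family 2: others sum to 42; max(0, 45 - 42) = 3.
Family 3: others sum to 47; max(0, 45 - 47) = 0.
Family 4: others sum to 33; max(0, 45 - 33) = 12.
Total collected = 5 + 3 + 0 + 12 = 20.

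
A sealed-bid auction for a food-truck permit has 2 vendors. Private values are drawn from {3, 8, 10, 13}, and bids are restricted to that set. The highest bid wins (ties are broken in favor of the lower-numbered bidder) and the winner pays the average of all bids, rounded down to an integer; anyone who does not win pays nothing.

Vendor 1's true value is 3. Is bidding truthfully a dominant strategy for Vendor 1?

Yes

Check each profile of the others' bids and compare truth against every alternative bid.
Others bid (8): truth gives 0, best alternative gives -5.
Others bid (3): truth gives 0, best alternative gives -2.
Others bid (10): truth gives 0, best alternative gives 0.
Others bid (13): truth gives 0, best alternative gives 0.
In every case the truthful bid is at least as good as any alternative, so it is a dominant strategy.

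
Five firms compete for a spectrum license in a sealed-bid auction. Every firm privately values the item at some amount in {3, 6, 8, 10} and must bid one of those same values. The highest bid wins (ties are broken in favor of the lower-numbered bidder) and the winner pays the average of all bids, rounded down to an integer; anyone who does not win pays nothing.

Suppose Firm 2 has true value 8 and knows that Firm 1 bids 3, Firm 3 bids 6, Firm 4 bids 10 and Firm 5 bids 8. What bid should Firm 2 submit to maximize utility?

10

Bid 3: loses, pays 0, utility 0.
Bid 6: loses, pays 0, utility 0.
Bid 8: loses, pays 0, utility 0.
Bid 10: wins, pays 7, utility 8 - 7 = 1.
The best choice is 10 with utility 1.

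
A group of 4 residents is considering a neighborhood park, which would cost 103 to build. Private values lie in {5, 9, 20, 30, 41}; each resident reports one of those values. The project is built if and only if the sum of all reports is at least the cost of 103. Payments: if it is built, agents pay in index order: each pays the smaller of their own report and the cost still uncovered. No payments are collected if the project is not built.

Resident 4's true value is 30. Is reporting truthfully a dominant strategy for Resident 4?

Yes

Check each profile of the others' reports and compare truth against every alternative report.
Others report (30, 41, 41): truth gives 30, best alternative gives 30.
Others report (41, 30, 41): truth gives 30, best alternative gives 30.
Others report (41, 41, 30): truth gives 30, best alternative gives 30.
Others report (41, 41, 41): truth gives 30, best alternative gives 30.
Others report (20, 41, 41): truth gives 29, best alternative gives 29.
Others report (41, 20, 41): truth gives 29, best alternative gives 29.
(Remaining 119 profiles checked similarly; truth is weakly best in each.)
In every case the truthful report is at least as good as any alternative, so it is a dominant strategy.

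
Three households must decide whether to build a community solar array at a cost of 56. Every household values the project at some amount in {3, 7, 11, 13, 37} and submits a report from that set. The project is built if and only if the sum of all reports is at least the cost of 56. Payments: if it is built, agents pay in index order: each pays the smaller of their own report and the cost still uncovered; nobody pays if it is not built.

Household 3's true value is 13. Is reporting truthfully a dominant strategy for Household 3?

Yes

Check each profile of the others' reports and compare truth against every alternative report.
Others report (37, 37): truth gives 13, best alternative gives 13.
Others report (13, 37): truth gives 7, best alternative gives 7.
Others report (37, 13): truth gives 7, best alternative gives 7.
Others report (11, 37): truth gives 5, best alternative gives 5.
Others report (37, 11): truth gives 5, best alternative gives 5.
Others report (7, 37): truth gives 1, best alternative gives 1.
(Remaining 19 profiles checked similarly; truth is weakly best in each.)
In every case the truthful report is at least as good as any alternative, so it is a dominant strategy.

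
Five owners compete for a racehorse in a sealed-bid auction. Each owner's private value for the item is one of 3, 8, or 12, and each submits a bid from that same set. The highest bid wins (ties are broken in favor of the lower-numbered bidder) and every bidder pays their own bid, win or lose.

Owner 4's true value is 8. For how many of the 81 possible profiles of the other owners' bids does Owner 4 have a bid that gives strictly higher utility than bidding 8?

79

Others bid (3, 3, 3, 12): truth gives -8; bid 3 gives -3 > -8. Violating.
Others bid (3, 3, 8, 3): truth gives -8; bid 3 gives -3 > -8. Violating.
Others bid (3, 3, 8, 8): truth gives -8; bid 3 gives -3 > -8. Violating.
Others bid (3, 3, 8, 12): truth gives -8; bid 3 gives -3 > -8. Violating.
Others bid (3, 3, 3, 3): truth gives 0; no alternative beats it.
Others bid (3, 3, 3, 8): truth gives 0; no alternative beats it.
(Checking all 81 profiles: 79 have a profitable deviation, 2 do not.)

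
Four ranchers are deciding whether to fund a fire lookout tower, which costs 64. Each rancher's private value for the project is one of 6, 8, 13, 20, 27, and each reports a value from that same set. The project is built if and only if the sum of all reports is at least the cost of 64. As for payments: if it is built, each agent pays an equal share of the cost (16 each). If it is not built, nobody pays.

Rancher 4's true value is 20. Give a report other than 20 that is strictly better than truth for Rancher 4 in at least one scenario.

27

Suppose Rancher 1 reports 6, Rancher 2 reports 6 and Rancher 3 reports 27.
Report 20: project not built, utility 0.
Report 27: project built, pays 16, utility 20 - 16 = 4.
So reporting 27 beats truth here (4 > 0).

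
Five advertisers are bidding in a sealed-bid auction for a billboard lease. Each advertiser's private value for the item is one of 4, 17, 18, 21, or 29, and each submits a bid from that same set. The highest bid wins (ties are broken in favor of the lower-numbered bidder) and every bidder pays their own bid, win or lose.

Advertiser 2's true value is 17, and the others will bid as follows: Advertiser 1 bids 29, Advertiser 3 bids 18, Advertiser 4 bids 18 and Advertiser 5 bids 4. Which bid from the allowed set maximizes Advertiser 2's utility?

Bid 4: loses but pays 4, utility -4.
Bid 17: loses but pays 17, utility -17.
Bid 18: loses but pays 18, utility -18.
Bid 21: loses but pays 21, utility -21.
Bid 29: loses but pays 29, utility -29.
The best choice is 4 with utility -4.

4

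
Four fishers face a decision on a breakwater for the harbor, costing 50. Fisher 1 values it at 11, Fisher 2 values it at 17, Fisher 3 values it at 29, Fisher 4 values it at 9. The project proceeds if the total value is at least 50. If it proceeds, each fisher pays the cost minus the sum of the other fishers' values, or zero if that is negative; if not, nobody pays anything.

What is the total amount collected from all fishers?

Total value 66 ≥ cost 50, so it is built.
Fisher 1: others sum to 55; max(0, 50 - 55) = 0.
Fisher 2: others sum to 49; max(0, 50 - 49) = 1.
Fisher 3: others sum to 37; max(0, 50 - 37) = 13.
Fisher 4: others sum to 57; max(0, 50 - 57) = 0.
Total collected = 0 + 1 + 13 + 0 = 14.

14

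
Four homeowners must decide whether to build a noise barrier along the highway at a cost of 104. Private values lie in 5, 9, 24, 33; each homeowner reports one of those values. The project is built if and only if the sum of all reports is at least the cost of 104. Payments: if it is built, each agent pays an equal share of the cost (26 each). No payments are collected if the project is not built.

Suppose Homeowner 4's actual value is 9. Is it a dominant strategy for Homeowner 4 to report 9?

Yes

Check each profile of the others' reports and compare truth against every alternative report.
Others report (33, 33, 33): truth gives -17, best alternative gives -17.
Others report (5, 5, 5): truth gives 0, best alternative gives 0.
Others report (5, 5, 9): truth gives 0, best alternative gives 0.
Others report (5, 5, 24): truth gives 0, best alternative gives 0.
Others report (5, 5, 33): truth gives 0, best alternative gives 0.
Others report (5, 9, 5): truth gives 0, best alternative gives 0.
(Remaining 58 profiles checked similarly; truth is weakly best in each.)
In every case the truthful report is at least as good as any alternative, so it is a dominant strategy.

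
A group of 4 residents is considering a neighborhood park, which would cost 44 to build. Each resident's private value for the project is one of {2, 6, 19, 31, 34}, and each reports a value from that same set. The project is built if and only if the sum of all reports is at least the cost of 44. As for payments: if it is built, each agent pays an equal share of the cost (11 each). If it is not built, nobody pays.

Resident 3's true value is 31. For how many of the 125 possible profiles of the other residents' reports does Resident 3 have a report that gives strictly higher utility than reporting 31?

Others report (2, 2, 6): truth gives 0; report 34 gives 20 > 0. Violating.
Others report (2, 6, 2): truth gives 0; report 34 gives 20 > 0. Violating.
Others report (6, 2, 2): truth gives 0; report 34 gives 20 > 0. Violating.
Others report (2, 2, 2): truth gives 0; no alternative beats it.
Others report (2, 2, 19): truth gives 20; no alternative beats it.
(Checking all 125 profiles: 3 have a profitable deviation, 122 do not.)

3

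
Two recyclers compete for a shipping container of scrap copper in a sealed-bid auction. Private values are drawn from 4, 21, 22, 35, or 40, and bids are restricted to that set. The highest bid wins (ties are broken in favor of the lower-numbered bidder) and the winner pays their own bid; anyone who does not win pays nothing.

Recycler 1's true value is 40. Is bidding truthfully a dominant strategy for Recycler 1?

No

Consider the case where Recycler 2 bids 4.
Truthful bid 40: wins, pays 40, utility 40 - 40 = 0.
Bid 4 instead: wins, pays 4, utility 40 - 4 = 36.
Since 36 > 0, bidding 4 is strictly better here, so truthful bidding is not dominant.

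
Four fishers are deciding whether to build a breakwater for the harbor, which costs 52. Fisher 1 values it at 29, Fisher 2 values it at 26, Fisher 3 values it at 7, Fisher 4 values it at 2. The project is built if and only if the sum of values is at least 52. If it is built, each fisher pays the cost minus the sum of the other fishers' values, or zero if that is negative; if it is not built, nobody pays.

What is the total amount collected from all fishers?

31

Total value 64 ≥ cost 52, so it is built.
Fisher 1: others sum to 35; max(0, 52 - 35) = 17.
Fisher 2: others sum to 38; max(0, 52 - 38) = 14.
Fisher 3: others sum to 57; max(0, 52 - 57) = 0.
Fisher 4: others sum to 62; max(0, 52 - 62) = 0.
Total collected = 17 + 14 + 0 + 0 = 31.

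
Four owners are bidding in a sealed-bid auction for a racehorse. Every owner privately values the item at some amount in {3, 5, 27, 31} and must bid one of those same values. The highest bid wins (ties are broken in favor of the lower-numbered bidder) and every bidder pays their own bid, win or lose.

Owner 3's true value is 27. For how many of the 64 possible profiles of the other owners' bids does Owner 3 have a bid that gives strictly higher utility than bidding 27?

54

Others bid (3, 3, 3): truth gives 0; bid 5 gives 22 > 0. Violating.
Others bid (3, 3, 5): truth gives 0; bid 5 gives 22 > 0. Violating.
Others bid (3, 3, 31): truth gives -27; bid 3 gives -3 > -27. Violating.
Others bid (3, 5, 31): truth gives -27; bid 3 gives -3 > -27. Violating.
Others bid (3, 3, 27): truth gives 0; no alternative beats it.
Others bid (3, 5, 3): truth gives 0; no alternative beats it.
(Checking all 64 profiles: 54 have a profitable deviation, 10 do not.)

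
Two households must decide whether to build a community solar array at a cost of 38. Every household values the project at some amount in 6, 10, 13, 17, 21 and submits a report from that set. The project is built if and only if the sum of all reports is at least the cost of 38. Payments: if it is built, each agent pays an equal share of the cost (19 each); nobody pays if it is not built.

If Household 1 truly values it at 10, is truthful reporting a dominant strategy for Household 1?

Yes

Check each profile of the others' reports and compare truth against every alternative report.
Others report (6): truth gives 0, best alternative gives 0.
Others report (10): truth gives 0, best alternative gives 0.
Others report (13): truth gives 0, best alternative gives 0.
Others report (17): truth gives 0, best alternative gives 0.
Others report (21): truth gives 0, best alternative gives 0.
In every case the truthful report is at least as good as any alternative, so it is a dominant strategy.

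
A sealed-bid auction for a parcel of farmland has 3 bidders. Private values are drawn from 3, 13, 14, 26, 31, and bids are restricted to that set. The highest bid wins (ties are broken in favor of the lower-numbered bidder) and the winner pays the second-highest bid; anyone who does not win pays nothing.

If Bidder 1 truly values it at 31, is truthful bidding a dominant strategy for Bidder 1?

Check each profile of the others' bids and compare truth against every alternative bid.
Others bid (3, 3): truth gives 28, best alternative gives 28.
Others bid (3, 13): truth gives 18, best alternative gives 18.
Others bid (13, 3): truth gives 18, best alternative gives 18.
Others bid (13, 13): truth gives 18, best alternative gives 18.
Others bid (3, 14): truth gives 17, best alternative gives 17.
Others bid (13, 14): truth gives 17, best alternative gives 17.
(Remaining 19 profiles checked similarly; truth is weakly best in each.)
In every case the truthful bid is at least as good as any alternative, so it is a dominant strategy.

Yes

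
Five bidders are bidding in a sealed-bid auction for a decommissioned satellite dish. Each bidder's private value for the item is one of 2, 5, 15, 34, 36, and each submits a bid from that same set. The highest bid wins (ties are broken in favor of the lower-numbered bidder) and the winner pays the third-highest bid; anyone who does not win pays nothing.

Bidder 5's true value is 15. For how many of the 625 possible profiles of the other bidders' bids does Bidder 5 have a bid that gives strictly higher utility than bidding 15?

Others bid (2, 2, 2, 15): truth gives 0; bid 34 gives 13 > 0. Violating.
Others bid (2, 2, 2, 34): truth gives 0; bid 36 gives 13 > 0. Violating.
Others bid (2, 2, 5, 15): truth gives 0; bid 34 gives 10 > 0. Violating.
Others bid (2, 2, 5, 34): truth gives 0; bid 36 gives 10 > 0. Violating.
Others bid (2, 2, 2, 2): truth gives 13; no alternative beats it.
Others bid (2, 2, 2, 5): truth gives 13; no alternative beats it.
(Checking all 625 profiles: 64 have a profitable deviation, 561 do not.)

64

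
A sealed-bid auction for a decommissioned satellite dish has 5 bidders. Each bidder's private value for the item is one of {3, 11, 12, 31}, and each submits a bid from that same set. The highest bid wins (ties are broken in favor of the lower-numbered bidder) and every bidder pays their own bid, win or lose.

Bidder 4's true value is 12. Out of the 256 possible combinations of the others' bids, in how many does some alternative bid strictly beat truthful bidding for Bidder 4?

Others bid (3, 3, 3, 3): truth gives 0; bid 11 gives 1 > 0. Violating.
Others bid (3, 3, 3, 11): truth gives 0; bid 11 gives 1 > 0. Violating.
Others bid (3, 3, 3, 31): truth gives -12; bid 3 gives -3 > -12. Violating.
Others bid (3, 3, 11, 31): truth gives -12; bid 3 gives -3 > -12. Violating.
Others bid (3, 3, 3, 12): truth gives 0; no alternative beats it.
Others bid (3, 3, 11, 3): truth gives 0; no alternative beats it.
(Checking all 256 profiles: 234 have a profitable deviation, 22 do not.)

234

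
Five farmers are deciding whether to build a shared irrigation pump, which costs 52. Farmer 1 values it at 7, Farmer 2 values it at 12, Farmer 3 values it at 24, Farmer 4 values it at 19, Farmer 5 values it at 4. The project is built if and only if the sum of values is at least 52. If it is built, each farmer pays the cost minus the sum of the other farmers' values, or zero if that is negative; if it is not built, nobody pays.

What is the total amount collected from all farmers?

Total value 66 ≥ cost 52, so it is built.
Farmer 1: others sum to 59; max(0, 52 - 59) = 0.
Farmer 2: others sum to 54; max(0, 52 - 54) = 0.
Farmer 3: others sum to 42; max(0, 52 - 42) = 10.
Farmer 4: others sum to 47; max(0, 52 - 47) = 5.
Farmer 5: others sum to 62; max(0, 52 - 62) = 0.
Total collected = 0 + 0 + 10 + 5 + 0 = 15.

15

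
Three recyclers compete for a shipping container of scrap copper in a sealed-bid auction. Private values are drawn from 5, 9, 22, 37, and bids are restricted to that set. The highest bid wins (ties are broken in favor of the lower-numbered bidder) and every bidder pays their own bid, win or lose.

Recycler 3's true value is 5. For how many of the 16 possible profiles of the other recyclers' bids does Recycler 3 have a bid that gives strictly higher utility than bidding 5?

Others bid (5, 5): truth gives -5; bid 9 gives -4 > -5. Violating.
Others bid (5, 9): truth gives -5; no alternative beats it.
Others bid (5, 22): truth gives -5; no alternative beats it.
(Checking all 16 profiles: 1 has a profitable deviation, 15 do not.)

1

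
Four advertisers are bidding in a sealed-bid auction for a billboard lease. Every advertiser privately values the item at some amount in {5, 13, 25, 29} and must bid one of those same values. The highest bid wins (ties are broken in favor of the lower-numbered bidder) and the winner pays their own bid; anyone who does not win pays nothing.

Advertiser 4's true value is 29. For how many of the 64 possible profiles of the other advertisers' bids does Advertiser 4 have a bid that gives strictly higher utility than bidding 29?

Others bid (5, 5, 5): truth gives 0; bid 13 gives 16 > 0. Violating.
Others bid (5, 5, 13): truth gives 0; bid 25 gives 4 > 0. Violating.
Others bid (5, 13, 5): truth gives 0; bid 25 gives 4 > 0. Violating.
Others bid (5, 13, 13): truth gives 0; bid 25 gives 4 > 0. Violating.
Others bid (5, 5, 25): truth gives 0; no alternative beats it.
Others bid (5, 5, 29): truth gives 0; no alternative beats it.
(Checking all 64 profiles: 8 have a profitable deviation, 56 do not.)

8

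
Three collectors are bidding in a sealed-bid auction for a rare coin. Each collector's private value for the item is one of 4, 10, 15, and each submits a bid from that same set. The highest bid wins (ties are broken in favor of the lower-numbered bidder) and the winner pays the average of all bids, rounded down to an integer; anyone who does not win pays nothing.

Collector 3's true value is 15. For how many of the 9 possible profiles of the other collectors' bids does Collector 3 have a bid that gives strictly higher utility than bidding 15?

1

Others bid (4, 4): truth gives 8; bid 10 gives 9 > 8. Violating.
Others bid (4, 10): truth gives 6; no alternative beats it.
Others bid (4, 15): truth gives 0; no alternative beats it.
(Checking all 9 profiles: 1 has a profitable deviation, 8 do not.)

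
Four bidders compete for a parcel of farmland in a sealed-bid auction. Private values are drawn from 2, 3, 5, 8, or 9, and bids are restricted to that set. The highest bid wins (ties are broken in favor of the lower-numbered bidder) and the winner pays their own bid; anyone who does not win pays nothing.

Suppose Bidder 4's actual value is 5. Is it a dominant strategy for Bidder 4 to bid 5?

Consider the case where Bidder 1 bids 2, Bidder 2 bids 2 and Bidder 3 bids 2.
Truthful bid 5: wins, pays 5, utility 5 - 5 = 0.
Bid 3 instead: wins, pays 3, utility 5 - 3 = 2.
Since 2 > 0, bidding 3 is strictly better here, so truthful bidding is not dominant.

No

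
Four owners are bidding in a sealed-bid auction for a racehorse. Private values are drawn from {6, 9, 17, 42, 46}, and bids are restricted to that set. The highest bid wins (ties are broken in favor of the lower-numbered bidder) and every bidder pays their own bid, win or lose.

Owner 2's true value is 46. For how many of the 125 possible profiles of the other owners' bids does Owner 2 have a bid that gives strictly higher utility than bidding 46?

Others bid (6, 6, 6): truth gives 0; bid 9 gives 37 > 0. Violating.
Others bid (6, 6, 9): truth gives 0; bid 9 gives 37 > 0. Violating.
Others bid (6, 6, 17): truth gives 0; bid 17 gives 29 > 0. Violating.
Others bid (6, 6, 42): truth gives 0; bid 42 gives 4 > 0. Violating.
Others bid (6, 6, 46): truth gives 0; no alternative beats it.
Others bid (6, 9, 46): truth gives 0; no alternative beats it.
(Checking all 125 profiles: 73 have a profitable deviation, 52 do not.)

73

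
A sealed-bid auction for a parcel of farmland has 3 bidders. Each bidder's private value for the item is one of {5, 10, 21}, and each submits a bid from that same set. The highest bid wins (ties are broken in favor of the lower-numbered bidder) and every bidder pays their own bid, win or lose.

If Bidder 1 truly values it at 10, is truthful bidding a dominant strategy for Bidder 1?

No

Consider the case where Bidder 2 bids 5 and Bidder 3 bids 5.
Truthful bid 10: wins, pays 10, utility 10 - 10 = 0.
Bid 5 instead: wins, pays 5, utility 10 - 5 = 5.
Since 5 > 0, bidding 5 is strictly better here, so truthful bidding is not dominant.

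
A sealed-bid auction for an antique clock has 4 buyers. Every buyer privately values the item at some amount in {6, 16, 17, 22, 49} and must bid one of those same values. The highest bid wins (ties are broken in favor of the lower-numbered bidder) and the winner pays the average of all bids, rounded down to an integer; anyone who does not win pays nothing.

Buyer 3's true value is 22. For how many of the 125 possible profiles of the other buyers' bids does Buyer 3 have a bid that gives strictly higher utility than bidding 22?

14

Others bid (6, 6, 6): truth gives 12; bid 16 gives 14 > 12. Violating.
Others bid (6, 6, 16): truth gives 10; bid 16 gives 11 > 10. Violating.
Others bid (6, 6, 17): truth gives 10; bid 17 gives 11 > 10. Violating.
Others bid (6, 16, 6): truth gives 10; bid 17 gives 11 > 10. Violating.
Others bid (6, 6, 22): truth gives 8; no alternative beats it.
Others bid (6, 6, 49): truth gives 0; no alternative beats it.
(Checking all 125 profiles: 14 have a profitable deviation, 111 do not.)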